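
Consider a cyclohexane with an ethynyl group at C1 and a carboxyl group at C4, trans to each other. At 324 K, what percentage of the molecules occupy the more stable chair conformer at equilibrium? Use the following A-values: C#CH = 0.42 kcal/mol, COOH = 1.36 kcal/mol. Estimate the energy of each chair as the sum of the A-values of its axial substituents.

94.1%

C1 and C4 have opposite parity, so for the trans isomer the two substituents are e,e in one chair and a,a in the other.
Chair I (ethynyl axial, carboxyl axial): E = 1.78 kcal/mol; chair II (ethynyl equatorial, carboxyl equatorial): E = 0.00 kcal/mol.
ΔG = 1.78 kcal/mol between the two chairs.
K = exp(ΔG/RT) with R = 1.987×10⁻³ kcal mol⁻¹ K⁻¹ and T = 324 K gives K ≈ 15.9.
Fraction in the lower-energy chair = K/(K+1) = 94.1%.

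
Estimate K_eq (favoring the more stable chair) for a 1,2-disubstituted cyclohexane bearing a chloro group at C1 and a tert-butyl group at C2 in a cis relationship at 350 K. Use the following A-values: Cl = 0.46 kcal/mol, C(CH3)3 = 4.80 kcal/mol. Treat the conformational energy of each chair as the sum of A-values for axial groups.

K ≈ 513

C1 and C2 have opposite parity, so for the cis isomer the two substituents are one axial and one equatorial in each chair.
Chair I (chloro axial, tert-butyl equatorial): E = 0.46 kcal/mol; chair II (chloro equatorial, tert-butyl axial): E = 4.80 kcal/mol.
ΔG = 4.34 kcal/mol between the two chairs.
K = exp(ΔG/RT) with R = 1.987×10⁻³ kcal mol⁻¹ K⁻¹ and T = 350 K gives K ≈ 513.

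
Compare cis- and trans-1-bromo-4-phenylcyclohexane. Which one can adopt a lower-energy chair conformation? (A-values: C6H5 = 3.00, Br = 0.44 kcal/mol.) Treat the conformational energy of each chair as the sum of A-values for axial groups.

At 1,4 positions (parity opposite): cis → (a,e or e,a); trans → (e,e or a,a).
Best chair for cis: E = 0.44 kcal/mol; best chair for trans: E = 0.00 kcal/mol.
The trans isomer is lower by 0.44 kcal/mol.

trans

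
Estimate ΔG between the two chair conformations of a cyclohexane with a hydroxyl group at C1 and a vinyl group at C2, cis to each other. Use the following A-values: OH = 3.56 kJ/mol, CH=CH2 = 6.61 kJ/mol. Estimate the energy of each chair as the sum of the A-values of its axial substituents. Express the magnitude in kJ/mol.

C1 and C2 have opposite parity, so for the cis isomer the two substituents are one axial and one equatorial in each chair.
Chair I (hydroxyl axial, vinyl equatorial): E = 3.56 kJ/mol.
Chair II (hydroxyl equatorial, vinyl axial): E = 6.61 kJ/mol.
ΔE = 6.61 − 3.56 = 3.05 kJ/mol; chair I is more stable.

3.05 kJ/mol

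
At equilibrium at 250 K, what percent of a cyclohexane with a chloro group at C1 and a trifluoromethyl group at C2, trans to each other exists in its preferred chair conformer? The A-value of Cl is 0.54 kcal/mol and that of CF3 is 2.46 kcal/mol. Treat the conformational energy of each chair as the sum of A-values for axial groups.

C1 and C2 have opposite parity, so for the trans isomer the two substituents are e,e in one chair and a,a in the other.
Chair I (chloro axial, trifluoromethyl axial): E = 3.00 kcal/mol; chair II (chloro equatorial, trifluoromethyl equatorial): E = 0.00 kcal/mol.
ΔG = 3.00 kcal/mol between the two chairs.
K = exp(ΔG/RT) with R = 1.987×10⁻³ kcal mol⁻¹ K⁻¹ and T = 250 K gives K ≈ 420.
Fraction in the lower-energy chair = K/(K+1) = 99.8%.

99.8%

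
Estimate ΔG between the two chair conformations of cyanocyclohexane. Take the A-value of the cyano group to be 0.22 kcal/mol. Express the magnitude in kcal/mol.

A monosubstituted cyclohexane has one chair with the cyano group axial (E = A = 0.22 kcal/mol) and one with it equatorial (E = 0).
ΔE = 0.22 − 0 = 0.22 kcal/mol.

0.22 kcal/mol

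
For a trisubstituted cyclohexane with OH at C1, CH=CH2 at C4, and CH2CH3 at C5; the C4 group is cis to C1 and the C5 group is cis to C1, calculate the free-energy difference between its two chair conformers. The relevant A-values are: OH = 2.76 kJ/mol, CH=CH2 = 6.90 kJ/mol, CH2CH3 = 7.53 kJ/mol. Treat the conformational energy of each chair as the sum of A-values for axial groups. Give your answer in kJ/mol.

Chair I (hydroxyl axial, vinyl equatorial, ethyl axial): E = 10.29 kJ/mol.
Chair II (hydroxyl equatorial, vinyl axial, ethyl equatorial): E = 6.90 kJ/mol.
ΔE = 10.29 − 6.90 = 3.39 kJ/mol; chair II is more stable.

3.39 kJ/mol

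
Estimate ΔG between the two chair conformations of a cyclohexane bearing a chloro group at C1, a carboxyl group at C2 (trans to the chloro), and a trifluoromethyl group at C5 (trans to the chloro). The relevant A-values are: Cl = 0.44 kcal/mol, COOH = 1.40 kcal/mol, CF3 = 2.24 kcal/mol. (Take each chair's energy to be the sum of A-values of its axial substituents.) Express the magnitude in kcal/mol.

0.40 kcal/mol

Chair I (chloro axial, carboxyl axial, trifluoromethyl equatorial): E = 1.84 kcal/mol.
Chair II (chloro equatorial, carboxyl equatorial, trifluoromethyl axial): E = 2.24 kcal/mol.
ΔE = 2.24 − 1.84 = 0.40 kcal/mol; chair I is more stable.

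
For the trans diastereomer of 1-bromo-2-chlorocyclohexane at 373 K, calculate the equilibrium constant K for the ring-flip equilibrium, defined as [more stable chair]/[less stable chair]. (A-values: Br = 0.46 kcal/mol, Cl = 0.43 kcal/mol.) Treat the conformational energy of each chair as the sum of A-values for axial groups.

K ≈ 3.32

C1 and C2 have opposite parity, so for the trans isomer the two substituents are e,e in one chair and a,a in the other.
Chair I (bromo axial, chloro axial): E = 0.89 kcal/mol; chair II (bromo equatorial, chloro equatorial): E = 0.00 kcal/mol.
ΔG = 0.89 kcal/mol between the two chairs.
K = exp(ΔG/RT) with R = 1.987×10⁻³ kcal mol⁻¹ K⁻¹ and T = 373 K gives K ≈ 3.32.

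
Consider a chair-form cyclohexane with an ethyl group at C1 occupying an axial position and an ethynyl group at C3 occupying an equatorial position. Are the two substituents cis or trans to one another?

trans

C1 and C3 have the same parity, so their axial bonds point in the same direction.
With same-parity carbons, two substituents on the same face are both axial or both equatorial; opposite faces give one of each.
Here the groups are axial/equatorial → opposite face → trans.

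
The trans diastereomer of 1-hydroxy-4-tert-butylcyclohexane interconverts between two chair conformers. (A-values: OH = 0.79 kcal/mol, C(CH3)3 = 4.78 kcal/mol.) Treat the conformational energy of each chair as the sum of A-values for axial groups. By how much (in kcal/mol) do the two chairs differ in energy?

C1 and C4 have opposite parity, so for the trans isomer the two substituents are e,e in one chair and a,a in the other.
Chair I (hydroxyl axial, tert-butyl axial): E = 5.57 kcal/mol.
Chair II (hydroxyl equatorial, tert-butyl equatorial): E = 0.00 kcal/mol.
ΔE = 5.57 − 0.00 = 5.57 kcal/mol; chair II is more stable.

5.57 kcal/mol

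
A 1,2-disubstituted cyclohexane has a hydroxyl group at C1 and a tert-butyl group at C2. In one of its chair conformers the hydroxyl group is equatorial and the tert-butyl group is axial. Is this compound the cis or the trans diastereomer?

cis

C1 and C2 have opposite parity, so their axial bonds point in opposite directions.
With opposite-parity carbons, two substituents on the same face are one axial and one equatorial; opposite faces give both axial or both equatorial.
Here the groups are equatorial/axial → same face → cis.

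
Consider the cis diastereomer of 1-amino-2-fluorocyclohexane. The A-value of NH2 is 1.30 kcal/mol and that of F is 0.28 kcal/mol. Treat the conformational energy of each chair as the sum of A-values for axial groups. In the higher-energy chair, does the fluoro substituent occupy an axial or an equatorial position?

C1 and C2 have opposite parity, so for the cis isomer the two substituents are one axial and one equatorial in each chair.
Chair I (amino axial, fluoro equatorial): E = 1.30 kcal/mol.
Chair II (amino equatorial, fluoro axial): E = 0.28 kcal/mol.
Chair I is the less stable (higher-energy) conformer, and in that chair the fluoro group is equatorial.

equatorial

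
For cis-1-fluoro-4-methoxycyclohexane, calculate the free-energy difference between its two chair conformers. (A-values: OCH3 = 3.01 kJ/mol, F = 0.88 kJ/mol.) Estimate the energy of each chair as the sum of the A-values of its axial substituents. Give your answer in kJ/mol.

2.13 kJ/mol

C1 and C4 have opposite parity, so for the cis isomer the two substituents are one axial and one equatorial in each chair.
Chair I (methoxy axial, fluoro equatorial): E = 3.01 kJ/mol.
Chair II (methoxy equatorial, fluoro axial): E = 0.88 kJ/mol.
ΔE = 3.01 − 0.88 = 2.13 kJ/mol; chair II is more stable.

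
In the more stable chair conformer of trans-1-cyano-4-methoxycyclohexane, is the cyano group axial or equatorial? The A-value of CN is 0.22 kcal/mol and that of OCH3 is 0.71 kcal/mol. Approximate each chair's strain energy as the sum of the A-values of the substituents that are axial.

equatorial

C1 and C4 have opposite parity, so for the trans isomer the two substituents are e,e in one chair and a,a in the other.
Chair I (cyano axial, methoxy axial): E = 0.93 kcal/mol.
Chair II (cyano equatorial, methoxy equatorial): E = 0.00 kcal/mol.
Chair II is the more stable (lower-energy) conformer, and in that chair the cyano group is equatorial.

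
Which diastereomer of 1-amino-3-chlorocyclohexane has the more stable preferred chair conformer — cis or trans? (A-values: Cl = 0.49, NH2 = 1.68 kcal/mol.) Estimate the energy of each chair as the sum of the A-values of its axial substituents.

At 1,3 positions (parity same): cis → (e,e or a,a); trans → (a,e or e,a).
Best chair for cis: E = 0.00 kcal/mol; best chair for trans: E = 0.49 kcal/mol.
The cis isomer is lower by 0.49 kcal/mol.

cis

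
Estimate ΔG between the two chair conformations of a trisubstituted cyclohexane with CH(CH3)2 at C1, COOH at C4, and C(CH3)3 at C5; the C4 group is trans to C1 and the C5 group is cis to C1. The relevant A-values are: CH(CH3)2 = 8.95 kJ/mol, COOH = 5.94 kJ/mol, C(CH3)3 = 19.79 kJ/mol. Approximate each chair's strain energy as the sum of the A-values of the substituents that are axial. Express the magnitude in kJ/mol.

34.68 kJ/mol

Chair I (isopropyl axial, carboxyl axial, tert-butyl axial): E = 34.68 kJ/mol.
Chair II (isopropyl equatorial, carboxyl equatorial, tert-butyl equatorial): E = 0.00 kJ/mol.
ΔE = 34.68 − 0.00 = 34.68 kJ/mol; chair II is more stable.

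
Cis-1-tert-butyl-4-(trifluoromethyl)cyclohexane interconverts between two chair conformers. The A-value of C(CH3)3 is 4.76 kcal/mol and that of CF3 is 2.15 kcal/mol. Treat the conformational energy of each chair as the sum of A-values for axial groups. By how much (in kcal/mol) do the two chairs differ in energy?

C1 and C4 have opposite parity, so for the cis isomer the two substituents are one axial and one equatorial in each chair.
Chair I (tert-butyl axial, trifluoromethyl equatorial): E = 4.76 kcal/mol.
Chair II (tert-butyl equatorial, trifluoromethyl axial): E = 2.15 kcal/mol.
ΔE = 4.76 − 2.15 = 2.61 kcal/mol; chair II is more stable.

2.61 kcal/mol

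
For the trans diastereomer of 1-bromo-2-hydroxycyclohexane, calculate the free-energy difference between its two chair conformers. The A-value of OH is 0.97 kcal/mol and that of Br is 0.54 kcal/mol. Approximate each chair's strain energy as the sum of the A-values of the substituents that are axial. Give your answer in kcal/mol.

C1 and C2 have opposite parity, so for the trans isomer the two substituents are e,e in one chair and a,a in the other.
Chair I (hydroxyl axial, bromo axial): E = 1.51 kcal/mol.
Chair II (hydroxyl equatorial, bromo equatorial): E = 0.00 kcal/mol.
ΔE = 1.51 − 0.00 = 1.51 kcal/mol; chair II is more stable.

1.51 kcal/mol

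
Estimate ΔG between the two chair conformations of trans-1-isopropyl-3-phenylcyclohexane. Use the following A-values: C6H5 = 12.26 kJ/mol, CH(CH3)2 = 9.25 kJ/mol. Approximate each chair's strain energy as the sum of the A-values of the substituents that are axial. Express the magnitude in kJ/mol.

3.01 kJ/mol

C1 and C3 have the same parity, so for the trans isomer the two substituents are one axial and one equatorial in each chair.
Chair I (phenyl axial, isopropyl equatorial): E = 12.26 kJ/mol.
Chair II (phenyl equatorial, isopropyl axial): E = 9.25 kJ/mol.
ΔE = 12.26 − 9.25 = 3.01 kJ/mol; chair II is more stable.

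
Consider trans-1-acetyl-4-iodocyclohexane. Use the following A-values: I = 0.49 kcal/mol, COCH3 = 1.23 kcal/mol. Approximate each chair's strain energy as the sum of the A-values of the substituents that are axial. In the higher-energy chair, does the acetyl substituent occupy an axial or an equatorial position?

C1 and C4 have opposite parity, so for the trans isomer the two substituents are e,e in one chair and a,a in the other.
Chair I (iodo axial, acetyl axial): E = 1.72 kcal/mol.
Chair II (iodo equatorial, acetyl equatorial): E = 0.00 kcal/mol.
Chair I is the less stable (higher-energy) conformer, and in that chair the acetyl group is axial.

axial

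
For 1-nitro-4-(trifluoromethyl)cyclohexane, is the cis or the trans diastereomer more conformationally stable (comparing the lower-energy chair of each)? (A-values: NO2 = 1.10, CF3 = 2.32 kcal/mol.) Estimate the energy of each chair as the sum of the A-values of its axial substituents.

At 1,4 positions (parity opposite): cis → (a,e or e,a); trans → (e,e or a,a).
Best chair for cis: E = 1.10 kcal/mol; best chair for trans: E = 0.00 kcal/mol.
The trans isomer is lower by 1.10 kcal/mol.

trans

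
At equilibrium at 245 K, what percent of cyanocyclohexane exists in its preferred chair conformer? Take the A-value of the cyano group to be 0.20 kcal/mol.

One chair has the cyano group axial (E = 0.20 kcal/mol) and the other has it equatorial (E = 0).
ΔG = 0.20 kcal/mol between the two chairs.
K = exp(ΔG/RT) with R = 1.987×10⁻³ kcal mol⁻¹ K⁻¹ and T = 245 K gives K ≈ 1.51.
Fraction in the lower-energy chair = K/(K+1) = 60.1%.

60.1%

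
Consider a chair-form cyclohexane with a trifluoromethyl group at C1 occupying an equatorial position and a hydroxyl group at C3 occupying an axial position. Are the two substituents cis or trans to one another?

C1 and C3 have the same parity, so their axial bonds point in the same direction.
With same-parity carbons, two substituents on the same face are both axial or both equatorial; opposite faces give one of each.
Here the groups are equatorial/axial → opposite face → trans.

trans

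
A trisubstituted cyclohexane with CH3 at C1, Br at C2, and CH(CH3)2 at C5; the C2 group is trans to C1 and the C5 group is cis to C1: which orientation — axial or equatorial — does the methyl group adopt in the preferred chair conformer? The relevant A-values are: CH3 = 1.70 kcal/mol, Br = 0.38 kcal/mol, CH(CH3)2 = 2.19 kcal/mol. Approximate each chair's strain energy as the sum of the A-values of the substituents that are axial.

Chair I (methyl axial, bromo axial, isopropyl axial): E = 4.27 kcal/mol.
Chair II (methyl equatorial, bromo equatorial, isopropyl equatorial): E = 0.00 kcal/mol.
Chair II is the more stable (lower-energy) conformer, and in that chair the methyl group is equatorial.

equatorial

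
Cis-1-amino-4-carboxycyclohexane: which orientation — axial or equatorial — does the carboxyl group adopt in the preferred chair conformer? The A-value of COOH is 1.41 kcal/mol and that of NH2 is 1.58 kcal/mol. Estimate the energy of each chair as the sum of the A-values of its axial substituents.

C1 and C4 have opposite parity, so for the cis isomer the two substituents are one axial and one equatorial in each chair.
Chair I (carboxyl axial, amino equatorial): E = 1.41 kcal/mol.
Chair II (carboxyl equatorial, amino axial): E = 1.58 kcal/mol.
Chair I is the more stable (lower-energy) conformer, and in that chair the carboxyl group is axial.

axial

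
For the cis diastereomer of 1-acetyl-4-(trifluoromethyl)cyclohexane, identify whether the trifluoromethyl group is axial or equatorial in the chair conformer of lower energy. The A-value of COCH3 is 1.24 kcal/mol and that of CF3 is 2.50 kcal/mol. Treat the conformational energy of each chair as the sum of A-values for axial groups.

equatorial

C1 and C4 have opposite parity, so for the cis isomer the two substituents are one axial and one equatorial in each chair.
Chair I (acetyl axial, trifluoromethyl equatorial): E = 1.24 kcal/mol.
Chair II (acetyl equatorial, trifluoromethyl axial): E = 2.50 kcal/mol.
Chair I is the more stable (lower-energy) conformer, and in that chair the trifluoromethyl group is equatorial.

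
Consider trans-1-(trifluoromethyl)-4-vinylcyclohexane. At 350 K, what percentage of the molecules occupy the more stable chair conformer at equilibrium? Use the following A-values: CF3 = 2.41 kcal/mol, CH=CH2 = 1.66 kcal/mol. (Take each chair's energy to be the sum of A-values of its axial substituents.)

C1 and C4 have opposite parity, so for the trans isomer the two substituents are e,e in one chair and a,a in the other.
Chair I (trifluoromethyl axial, vinyl axial): E = 4.07 kcal/mol; chair II (trifluoromethyl equatorial, vinyl equatorial): E = 0.00 kcal/mol.
ΔG = 4.07 kcal/mol between the two chairs.
K = exp(ΔG/RT) with R = 1.987×10⁻³ kcal mol⁻¹ K⁻¹ and T = 350 K gives K ≈ 348.
Fraction in the lower-energy chair = K/(K+1) = 99.7%.

99.7%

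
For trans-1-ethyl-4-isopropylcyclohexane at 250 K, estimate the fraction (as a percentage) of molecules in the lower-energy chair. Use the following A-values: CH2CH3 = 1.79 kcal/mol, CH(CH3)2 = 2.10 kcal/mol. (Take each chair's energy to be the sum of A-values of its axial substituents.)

100.0%

C1 and C4 have opposite parity, so for the trans isomer the two substituents are e,e in one chair and a,a in the other.
Chair I (ethyl axial, isopropyl axial): E = 3.89 kcal/mol; chair II (ethyl equatorial, isopropyl equatorial): E = 0.00 kcal/mol.
ΔG = 3.89 kcal/mol between the two chairs.
K = exp(ΔG/RT) with R = 1.987×10⁻³ kcal mol⁻¹ K⁻¹ and T = 250 K gives K ≈ 2.52e+03.
Fraction in the lower-energy chair = K/(K+1) = 100.0%.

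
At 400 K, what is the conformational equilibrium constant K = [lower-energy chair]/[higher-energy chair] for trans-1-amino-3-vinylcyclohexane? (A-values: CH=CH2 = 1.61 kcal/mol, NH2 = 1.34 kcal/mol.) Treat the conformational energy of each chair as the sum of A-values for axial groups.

C1 and C3 have the same parity, so for the trans isomer the two substituents are one axial and one equatorial in each chair.
Chair I (vinyl axial, amino equatorial): E = 1.61 kcal/mol; chair II (vinyl equatorial, amino axial): E = 1.34 kcal/mol.
ΔG = 0.27 kcal/mol between the two chairs.
K = exp(ΔG/RT) with R = 1.987×10⁻³ kcal mol⁻¹ K⁻¹ and T = 400 K gives K ≈ 1.4.

K ≈ 1.40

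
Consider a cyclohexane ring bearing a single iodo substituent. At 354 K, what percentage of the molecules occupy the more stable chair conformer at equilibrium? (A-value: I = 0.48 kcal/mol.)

66.4%

One chair has the iodo group axial (E = 0.48 kcal/mol) and the other has it equatorial (E = 0).
ΔG = 0.48 kcal/mol between the two chairs.
K = exp(ΔG/RT) with R = 1.987×10⁻³ kcal mol⁻¹ K⁻¹ and T = 354 K gives K ≈ 1.98.
Fraction in the lower-energy chair = K/(K+1) = 66.4%.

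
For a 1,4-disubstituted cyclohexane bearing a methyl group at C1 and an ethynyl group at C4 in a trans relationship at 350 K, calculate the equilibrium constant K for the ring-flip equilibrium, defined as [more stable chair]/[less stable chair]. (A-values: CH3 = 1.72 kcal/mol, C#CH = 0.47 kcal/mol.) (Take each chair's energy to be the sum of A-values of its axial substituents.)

K ≈ 23.3

C1 and C4 have opposite parity, so for the trans isomer the two substituents are e,e in one chair and a,a in the other.
Chair I (methyl axial, ethynyl axial): E = 2.19 kcal/mol; chair II (methyl equatorial, ethynyl equatorial): E = 0.00 kcal/mol.
ΔG = 2.19 kcal/mol between the two chairs.
K = exp(ΔG/RT) with R = 1.987×10⁻³ kcal mol⁻¹ K⁻¹ and T = 350 K gives K ≈ 23.3.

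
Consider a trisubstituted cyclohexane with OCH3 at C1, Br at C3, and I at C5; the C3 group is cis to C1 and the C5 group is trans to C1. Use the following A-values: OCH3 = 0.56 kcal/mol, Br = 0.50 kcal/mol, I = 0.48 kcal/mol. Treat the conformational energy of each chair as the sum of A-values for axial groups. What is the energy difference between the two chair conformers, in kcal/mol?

0.58 kcal/mol

Chair I (methoxy axial, bromo axial, iodo equatorial): E = 1.06 kcal/mol.
Chair II (methoxy equatorial, bromo equatorial, iodo axial): E = 0.48 kcal/mol.
ΔE = 1.06 − 0.48 = 0.58 kcal/mol; chair II is more stable.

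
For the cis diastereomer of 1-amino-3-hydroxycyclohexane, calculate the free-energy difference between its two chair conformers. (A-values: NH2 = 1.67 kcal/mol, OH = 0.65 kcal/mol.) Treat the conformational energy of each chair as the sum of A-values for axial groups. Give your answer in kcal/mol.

C1 and C3 have the same parity, so for the cis isomer the two substituents are e,e in one chair and a,a in the other.
Chair I (amino axial, hydroxyl axial): E = 2.32 kcal/mol.
Chair II (amino equatorial, hydroxyl equatorial): E = 0.00 kcal/mol.
ΔE = 2.32 − 0.00 = 2.32 kcal/mol; chair II is more stable.

2.32 kcal/mol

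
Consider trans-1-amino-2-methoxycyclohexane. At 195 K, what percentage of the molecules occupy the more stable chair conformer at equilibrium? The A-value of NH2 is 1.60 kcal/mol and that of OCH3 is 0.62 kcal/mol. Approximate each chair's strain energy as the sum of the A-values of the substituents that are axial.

C1 and C2 have opposite parity, so for the trans isomer the two substituents are e,e in one chair and a,a in the other.
Chair I (amino axial, methoxy axial): E = 2.22 kcal/mol; chair II (amino equatorial, methoxy equatorial): E = 0.00 kcal/mol.
ΔG = 2.22 kcal/mol between the two chairs.
K = exp(ΔG/RT) with R = 1.987×10⁻³ kcal mol⁻¹ K⁻¹ and T = 195 K gives K ≈ 308.
Fraction in the lower-energy chair = K/(K+1) = 99.7%.

99.7%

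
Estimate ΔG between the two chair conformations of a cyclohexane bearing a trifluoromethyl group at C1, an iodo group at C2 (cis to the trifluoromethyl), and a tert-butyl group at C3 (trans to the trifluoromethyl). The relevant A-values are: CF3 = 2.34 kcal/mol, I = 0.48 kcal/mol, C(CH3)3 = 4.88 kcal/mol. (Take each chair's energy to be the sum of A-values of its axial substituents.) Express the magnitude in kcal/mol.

3.02 kcal/mol

Chair I (trifluoromethyl axial, iodo equatorial, tert-butyl equatorial): E = 2.34 kcal/mol.
Chair II (trifluoromethyl equatorial, iodo axial, tert-butyl axial): E = 5.36 kcal/mol.
ΔE = 5.36 − 2.34 = 3.02 kcal/mol; chair I is more stable.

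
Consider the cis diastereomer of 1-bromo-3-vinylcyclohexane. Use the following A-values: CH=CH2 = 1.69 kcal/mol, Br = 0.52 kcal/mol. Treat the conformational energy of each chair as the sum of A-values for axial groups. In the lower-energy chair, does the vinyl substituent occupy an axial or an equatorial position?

C1 and C3 have the same parity, so for the cis isomer the two substituents are e,e in one chair and a,a in the other.
Chair I (vinyl axial, bromo axial): E = 2.21 kcal/mol.
Chair II (vinyl equatorial, bromo equatorial): E = 0.00 kcal/mol.
Chair II is the more stable (lower-energy) conformer, and in that chair the vinyl group is equatorial.

equatorial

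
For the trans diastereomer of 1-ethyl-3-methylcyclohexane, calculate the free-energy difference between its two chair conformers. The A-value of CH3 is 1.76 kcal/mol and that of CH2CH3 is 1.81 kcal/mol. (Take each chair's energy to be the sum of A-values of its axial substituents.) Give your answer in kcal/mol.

0.05 kcal/mol

C1 and C3 have the same parity, so for the trans isomer the two substituents are one axial and one equatorial in each chair.
Chair I (methyl axial, ethyl equatorial): E = 1.76 kcal/mol.
Chair II (methyl equatorial, ethyl axial): E = 1.81 kcal/mol.
ΔE = 1.81 − 1.76 = 0.05 kcal/mol; chair I is more stable.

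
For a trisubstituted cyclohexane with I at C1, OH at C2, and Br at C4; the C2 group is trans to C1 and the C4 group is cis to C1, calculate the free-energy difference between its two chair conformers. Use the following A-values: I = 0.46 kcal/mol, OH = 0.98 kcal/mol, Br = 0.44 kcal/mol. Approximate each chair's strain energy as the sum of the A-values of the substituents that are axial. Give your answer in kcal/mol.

Chair I (iodo axial, hydroxyl axial, bromo equatorial): E = 1.44 kcal/mol.
Chair II (iodo equatorial, hydroxyl equatorial, bromo axial): E = 0.44 kcal/mol.
ΔE = 1.44 − 0.44 = 1.00 kcal/mol; chair II is more stable.

1.00 kcal/mol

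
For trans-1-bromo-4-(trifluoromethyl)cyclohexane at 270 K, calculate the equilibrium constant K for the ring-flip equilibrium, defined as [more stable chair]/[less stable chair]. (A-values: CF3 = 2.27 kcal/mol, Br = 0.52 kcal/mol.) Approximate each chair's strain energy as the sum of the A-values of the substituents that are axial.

C1 and C4 have opposite parity, so for the trans isomer the two substituents are e,e in one chair and a,a in the other.
Chair I (trifluoromethyl axial, bromo axial): E = 2.79 kcal/mol; chair II (trifluoromethyl equatorial, bromo equatorial): E = 0.00 kcal/mol.
ΔG = 2.79 kcal/mol between the two chairs.
K = exp(ΔG/RT) with R = 1.987×10⁻³ kcal mol⁻¹ K⁻¹ and T = 270 K gives K ≈ 181.

K ≈ 181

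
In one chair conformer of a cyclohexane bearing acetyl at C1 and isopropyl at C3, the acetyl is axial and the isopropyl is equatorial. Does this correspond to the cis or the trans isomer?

trans

C1 and C3 have the same parity, so their axial bonds point in the same direction.
With same-parity carbons, two substituents on the same face are both axial or both equatorial; opposite faces give one of each.
Here the groups are axial/equatorial → opposite face → trans.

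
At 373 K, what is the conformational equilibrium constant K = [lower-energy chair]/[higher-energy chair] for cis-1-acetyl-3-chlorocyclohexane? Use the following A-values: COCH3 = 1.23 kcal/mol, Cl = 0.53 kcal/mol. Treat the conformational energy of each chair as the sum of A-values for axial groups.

C1 and C3 have the same parity, so for the cis isomer the two substituents are e,e in one chair and a,a in the other.
Chair I (acetyl axial, chloro axial): E = 1.76 kcal/mol; chair II (acetyl equatorial, chloro equatorial): E = 0.00 kcal/mol.
ΔG = 1.76 kcal/mol between the two chairs.
K = exp(ΔG/RT) with R = 1.987×10⁻³ kcal mol⁻¹ K⁻¹ and T = 373 K gives K ≈ 10.7.

K ≈ 10.7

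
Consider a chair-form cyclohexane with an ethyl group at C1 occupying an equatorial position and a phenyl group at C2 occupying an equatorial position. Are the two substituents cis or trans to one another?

C1 and C2 have opposite parity, so their axial bonds point in opposite directions.
With opposite-parity carbons, two substituents on the same face are one axial and one equatorial; opposite faces give both axial or both equatorial.
Here the groups are equatorial/equatorial → opposite face → trans.

trans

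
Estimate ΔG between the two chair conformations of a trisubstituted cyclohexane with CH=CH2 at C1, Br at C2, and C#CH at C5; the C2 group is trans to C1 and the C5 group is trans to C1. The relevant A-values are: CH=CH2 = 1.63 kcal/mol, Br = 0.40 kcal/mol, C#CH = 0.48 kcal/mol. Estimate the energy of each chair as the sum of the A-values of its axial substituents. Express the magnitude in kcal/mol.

1.55 kcal/mol

Chair I (vinyl axial, bromo axial, ethynyl equatorial): E = 2.03 kcal/mol.
Chair II (vinyl equatorial, bromo equatorial, ethynyl axial): E = 0.48 kcal/mol.
ΔE = 2.03 − 0.48 = 1.55 kcal/mol; chair II is more stable.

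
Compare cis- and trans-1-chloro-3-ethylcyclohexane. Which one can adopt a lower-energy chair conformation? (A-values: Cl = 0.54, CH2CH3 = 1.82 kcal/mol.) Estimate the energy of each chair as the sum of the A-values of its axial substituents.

At 1,3 positions (parity same): cis → (e,e or a,a); trans → (a,e or e,a).
Best chair for cis: E = 0.00 kcal/mol; best chair for trans: E = 0.54 kcal/mol.
The cis isomer is lower by 0.54 kcal/mol.

cis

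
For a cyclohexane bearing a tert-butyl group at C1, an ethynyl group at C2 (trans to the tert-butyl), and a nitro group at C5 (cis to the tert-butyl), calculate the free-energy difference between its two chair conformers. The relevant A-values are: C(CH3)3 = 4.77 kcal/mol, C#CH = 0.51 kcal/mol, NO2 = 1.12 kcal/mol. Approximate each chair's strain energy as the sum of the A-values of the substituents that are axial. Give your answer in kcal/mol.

Chair I (tert-butyl axial, ethynyl axial, nitro axial): E = 6.40 kcal/mol.
Chair II (tert-butyl equatorial, ethynyl equatorial, nitro equatorial): E = 0.00 kcal/mol.
ΔE = 6.40 − 0.00 = 6.40 kcal/mol; chair II is more stable.

6.40 kcal/mol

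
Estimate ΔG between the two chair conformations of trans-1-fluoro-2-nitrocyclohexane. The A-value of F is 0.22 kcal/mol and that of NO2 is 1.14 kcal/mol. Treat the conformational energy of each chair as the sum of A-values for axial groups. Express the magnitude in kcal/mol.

C1 and C2 have opposite parity, so for the trans isomer the two substituents are e,e in one chair and a,a in the other.
Chair I (fluoro axial, nitro axial): E = 1.36 kcal/mol.
Chair II (fluoro equatorial, nitro equatorial): E = 0.00 kcal/mol.
ΔE = 1.36 − 0.00 = 1.36 kcal/mol; chair II is more stable.

1.36 kcal/mol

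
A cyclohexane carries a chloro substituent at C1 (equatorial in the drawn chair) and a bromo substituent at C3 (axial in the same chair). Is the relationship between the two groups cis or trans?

C1 and C3 have the same parity, so their axial bonds point in the same direction.
With same-parity carbons, two substituents on the same face are both axial or both equatorial; opposite faces give one of each.
Here the groups are equatorial/axial → opposite face → trans.

trans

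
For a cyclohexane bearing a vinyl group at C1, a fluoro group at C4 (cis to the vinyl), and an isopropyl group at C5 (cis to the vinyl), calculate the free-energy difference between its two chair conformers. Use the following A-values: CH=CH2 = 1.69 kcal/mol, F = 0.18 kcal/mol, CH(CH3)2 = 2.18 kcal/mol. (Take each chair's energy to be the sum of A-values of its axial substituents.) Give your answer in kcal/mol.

Chair I (vinyl axial, fluoro equatorial, isopropyl axial): E = 3.87 kcal/mol.
Chair II (vinyl equatorial, fluoro axial, isopropyl equatorial): E = 0.18 kcal/mol.
ΔE = 3.87 − 0.18 = 3.69 kcal/mol; chair II is more stable.

3.69 kcal/mol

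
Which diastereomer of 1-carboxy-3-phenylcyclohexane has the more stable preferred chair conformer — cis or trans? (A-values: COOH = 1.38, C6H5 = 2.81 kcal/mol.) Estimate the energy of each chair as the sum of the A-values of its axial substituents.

cis

At 1,3 positions (parity same): cis → (e,e or a,a); trans → (a,e or e,a).
Best chair for cis: E = 0.00 kcal/mol; best chair for trans: E = 1.38 kcal/mol.
The cis isomer is lower by 1.38 kcal/mol.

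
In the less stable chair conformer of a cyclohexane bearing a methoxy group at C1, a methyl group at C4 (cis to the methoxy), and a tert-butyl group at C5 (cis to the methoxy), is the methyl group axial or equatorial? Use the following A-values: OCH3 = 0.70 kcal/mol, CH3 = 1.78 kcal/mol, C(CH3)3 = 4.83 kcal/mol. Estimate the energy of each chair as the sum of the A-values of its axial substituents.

Chair I (methoxy axial, methyl equatorial, tert-butyl axial): E = 5.53 kcal/mol.
Chair II (methoxy equatorial, methyl axial, tert-butyl equatorial): E = 1.78 kcal/mol.
Chair I is the less stable (higher-energy) conformer, and in that chair the methyl group is equatorial.

equatorial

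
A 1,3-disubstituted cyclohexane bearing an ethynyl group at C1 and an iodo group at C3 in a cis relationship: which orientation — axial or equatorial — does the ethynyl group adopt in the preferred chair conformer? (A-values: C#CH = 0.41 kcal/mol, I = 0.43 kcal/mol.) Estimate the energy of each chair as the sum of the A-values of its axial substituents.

equatorial

C1 and C3 have the same parity, so for the cis isomer the two substituents are e,e in one chair and a,a in the other.
Chair I (ethynyl axial, iodo axial): E = 0.84 kcal/mol.
Chair II (ethynyl equatorial, iodo equatorial): E = 0.00 kcal/mol.
Chair II is the more stable (lower-energy) conformer, and in that chair the ethynyl group is equatorial.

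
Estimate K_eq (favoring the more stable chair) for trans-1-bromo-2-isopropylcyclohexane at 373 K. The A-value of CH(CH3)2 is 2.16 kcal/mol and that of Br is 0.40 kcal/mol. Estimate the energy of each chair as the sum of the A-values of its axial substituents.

C1 and C2 have opposite parity, so for the trans isomer the two substituents are e,e in one chair and a,a in the other.
Chair I (isopropyl axial, bromo axial): E = 2.56 kcal/mol; chair II (isopropyl equatorial, bromo equatorial): E = 0.00 kcal/mol.
ΔG = 2.56 kcal/mol between the two chairs.
K = exp(ΔG/RT) with R = 1.987×10⁻³ kcal mol⁻¹ K⁻¹ and T = 373 K gives K ≈ 31.6.

K ≈ 31.6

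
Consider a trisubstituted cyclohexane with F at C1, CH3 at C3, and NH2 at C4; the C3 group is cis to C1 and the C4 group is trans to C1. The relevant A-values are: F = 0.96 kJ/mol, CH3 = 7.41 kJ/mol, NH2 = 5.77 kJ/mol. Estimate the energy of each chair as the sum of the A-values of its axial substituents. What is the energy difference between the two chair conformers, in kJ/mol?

Chair I (fluoro axial, methyl axial, amino axial): E = 14.14 kJ/mol.
Chair II (fluoro equatorial, methyl equatorial, amino equatorial): E = 0.00 kJ/mol.
ΔE = 14.14 − 0.00 = 14.14 kJ/mol; chair II is more stable.

14.14 kJ/mol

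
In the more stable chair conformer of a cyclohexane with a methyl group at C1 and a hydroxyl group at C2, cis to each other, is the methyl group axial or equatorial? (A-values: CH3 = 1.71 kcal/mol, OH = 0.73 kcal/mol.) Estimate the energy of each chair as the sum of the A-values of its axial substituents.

C1 and C2 have opposite parity, so for the cis isomer the two substituents are one axial and one equatorial in each chair.
Chair I (methyl axial, hydroxyl equatorial): E = 1.71 kcal/mol.
Chair II (methyl equatorial, hydroxyl axial): E = 0.73 kcal/mol.
Chair II is the more stable (lower-energy) conformer, and in that chair the methyl group is equatorial.

equatorial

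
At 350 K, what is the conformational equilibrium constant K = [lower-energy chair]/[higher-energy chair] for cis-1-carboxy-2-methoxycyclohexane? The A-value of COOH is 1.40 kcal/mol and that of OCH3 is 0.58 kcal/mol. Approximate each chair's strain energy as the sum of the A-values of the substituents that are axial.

K ≈ 3.25

C1 and C2 have opposite parity, so for the cis isomer the two substituents are one axial and one equatorial in each chair.
Chair I (carboxyl axial, methoxy equatorial): E = 1.40 kcal/mol; chair II (carboxyl equatorial, methoxy axial): E = 0.58 kcal/mol.
ΔG = 0.82 kcal/mol between the two chairs.
K = exp(ΔG/RT) with R = 1.987×10⁻³ kcal mol⁻¹ K⁻¹ and T = 350 K gives K ≈ 3.25.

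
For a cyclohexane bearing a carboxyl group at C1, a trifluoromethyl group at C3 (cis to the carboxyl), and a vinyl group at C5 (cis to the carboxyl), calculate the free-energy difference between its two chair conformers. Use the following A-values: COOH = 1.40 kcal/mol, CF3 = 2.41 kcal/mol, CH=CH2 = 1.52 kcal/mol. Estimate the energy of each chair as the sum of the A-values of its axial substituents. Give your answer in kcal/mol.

5.33 kcal/mol

Chair I (carboxyl axial, trifluoromethyl axial, vinyl axial): E = 5.33 kcal/mol.
Chair II (carboxyl equatorial, trifluoromethyl equatorial, vinyl equatorial): E = 0.00 kcal/mol.
ΔE = 5.33 − 0.00 = 5.33 kcal/mol; chair II is more stable.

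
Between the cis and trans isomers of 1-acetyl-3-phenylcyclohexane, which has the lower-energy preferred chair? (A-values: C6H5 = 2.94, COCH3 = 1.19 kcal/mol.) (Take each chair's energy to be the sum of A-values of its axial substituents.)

cis

At 1,3 positions (parity same): cis → (e,e or a,a); trans → (a,e or e,a).
Best chair for cis: E = 0.00 kcal/mol; best chair for trans: E = 1.19 kcal/mol.
The cis isomer is lower by 1.19 kcal/mol.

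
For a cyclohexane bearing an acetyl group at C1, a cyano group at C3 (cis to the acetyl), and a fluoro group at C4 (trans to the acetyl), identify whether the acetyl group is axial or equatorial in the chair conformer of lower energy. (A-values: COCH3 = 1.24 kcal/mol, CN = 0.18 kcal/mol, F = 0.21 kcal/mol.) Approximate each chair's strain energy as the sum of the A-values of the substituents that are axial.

Chair I (acetyl axial, cyano axial, fluoro axial): E = 1.63 kcal/mol.
Chair II (acetyl equatorial, cyano equatorial, fluoro equatorial): E = 0.00 kcal/mol.
Chair II is the more stable (lower-energy) conformer, and in that chair the acetyl group is equatorial.

equatorial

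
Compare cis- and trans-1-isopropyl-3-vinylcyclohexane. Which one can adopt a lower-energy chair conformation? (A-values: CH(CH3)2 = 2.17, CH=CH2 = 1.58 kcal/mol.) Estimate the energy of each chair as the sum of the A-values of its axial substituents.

At 1,3 positions (parity same): cis → (e,e or a,a); trans → (a,e or e,a).
Best chair for cis: E = 0.00 kcal/mol; best chair for trans: E = 1.58 kcal/mol.
The cis isomer is lower by 1.58 kcal/mol.

cis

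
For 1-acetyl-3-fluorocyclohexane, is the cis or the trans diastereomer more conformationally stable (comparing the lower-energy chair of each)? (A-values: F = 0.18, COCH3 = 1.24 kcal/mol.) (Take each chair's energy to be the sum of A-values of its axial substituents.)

At 1,3 positions (parity same): cis → (e,e or a,a); trans → (a,e or e,a).
Best chair for cis: E = 0.00 kcal/mol; best chair for trans: E = 0.18 kcal/mol.
The cis isomer is lower by 0.18 kcal/mol.

cis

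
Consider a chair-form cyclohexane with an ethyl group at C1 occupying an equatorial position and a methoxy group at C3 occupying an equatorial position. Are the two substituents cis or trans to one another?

C1 and C3 have the same parity, so their axial bonds point in the same direction.
With same-parity carbons, two substituents on the same face are both axial or both equatorial; opposite faces give one of each.
Here the groups are equatorial/equatorial → same face → cis.

cis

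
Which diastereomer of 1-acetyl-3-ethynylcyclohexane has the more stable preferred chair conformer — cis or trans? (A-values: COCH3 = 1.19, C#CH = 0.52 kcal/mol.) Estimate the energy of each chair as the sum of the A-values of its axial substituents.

At 1,3 positions (parity same): cis → (e,e or a,a); trans → (a,e or e,a).
Best chair for cis: E = 0.00 kcal/mol; best chair for trans: E = 0.52 kcal/mol.
The cis isomer is lower by 0.52 kcal/mol.

cis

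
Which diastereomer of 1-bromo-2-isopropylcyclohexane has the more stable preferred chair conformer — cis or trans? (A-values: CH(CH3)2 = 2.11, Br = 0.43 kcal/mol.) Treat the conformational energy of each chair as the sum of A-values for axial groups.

At 1,2 positions (parity opposite): cis → (a,e or e,a); trans → (e,e or a,a).
Best chair for cis: E = 0.43 kcal/mol; best chair for trans: E = 0.00 kcal/mol.
The trans isomer is lower by 0.43 kcal/mol.

trans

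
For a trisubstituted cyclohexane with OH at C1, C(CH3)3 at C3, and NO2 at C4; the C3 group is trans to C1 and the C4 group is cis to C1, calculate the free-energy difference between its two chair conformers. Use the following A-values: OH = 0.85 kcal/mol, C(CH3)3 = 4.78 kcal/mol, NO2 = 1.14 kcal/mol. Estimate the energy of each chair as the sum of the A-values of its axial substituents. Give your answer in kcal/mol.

Chair I (hydroxyl axial, tert-butyl equatorial, nitro equatorial): E = 0.85 kcal/mol.
Chair II (hydroxyl equatorial, tert-butyl axial, nitro axial): E = 5.92 kcal/mol.
ΔE = 5.92 − 0.85 = 5.07 kcal/mol; chair I is more stable.

5.07 kcal/mol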